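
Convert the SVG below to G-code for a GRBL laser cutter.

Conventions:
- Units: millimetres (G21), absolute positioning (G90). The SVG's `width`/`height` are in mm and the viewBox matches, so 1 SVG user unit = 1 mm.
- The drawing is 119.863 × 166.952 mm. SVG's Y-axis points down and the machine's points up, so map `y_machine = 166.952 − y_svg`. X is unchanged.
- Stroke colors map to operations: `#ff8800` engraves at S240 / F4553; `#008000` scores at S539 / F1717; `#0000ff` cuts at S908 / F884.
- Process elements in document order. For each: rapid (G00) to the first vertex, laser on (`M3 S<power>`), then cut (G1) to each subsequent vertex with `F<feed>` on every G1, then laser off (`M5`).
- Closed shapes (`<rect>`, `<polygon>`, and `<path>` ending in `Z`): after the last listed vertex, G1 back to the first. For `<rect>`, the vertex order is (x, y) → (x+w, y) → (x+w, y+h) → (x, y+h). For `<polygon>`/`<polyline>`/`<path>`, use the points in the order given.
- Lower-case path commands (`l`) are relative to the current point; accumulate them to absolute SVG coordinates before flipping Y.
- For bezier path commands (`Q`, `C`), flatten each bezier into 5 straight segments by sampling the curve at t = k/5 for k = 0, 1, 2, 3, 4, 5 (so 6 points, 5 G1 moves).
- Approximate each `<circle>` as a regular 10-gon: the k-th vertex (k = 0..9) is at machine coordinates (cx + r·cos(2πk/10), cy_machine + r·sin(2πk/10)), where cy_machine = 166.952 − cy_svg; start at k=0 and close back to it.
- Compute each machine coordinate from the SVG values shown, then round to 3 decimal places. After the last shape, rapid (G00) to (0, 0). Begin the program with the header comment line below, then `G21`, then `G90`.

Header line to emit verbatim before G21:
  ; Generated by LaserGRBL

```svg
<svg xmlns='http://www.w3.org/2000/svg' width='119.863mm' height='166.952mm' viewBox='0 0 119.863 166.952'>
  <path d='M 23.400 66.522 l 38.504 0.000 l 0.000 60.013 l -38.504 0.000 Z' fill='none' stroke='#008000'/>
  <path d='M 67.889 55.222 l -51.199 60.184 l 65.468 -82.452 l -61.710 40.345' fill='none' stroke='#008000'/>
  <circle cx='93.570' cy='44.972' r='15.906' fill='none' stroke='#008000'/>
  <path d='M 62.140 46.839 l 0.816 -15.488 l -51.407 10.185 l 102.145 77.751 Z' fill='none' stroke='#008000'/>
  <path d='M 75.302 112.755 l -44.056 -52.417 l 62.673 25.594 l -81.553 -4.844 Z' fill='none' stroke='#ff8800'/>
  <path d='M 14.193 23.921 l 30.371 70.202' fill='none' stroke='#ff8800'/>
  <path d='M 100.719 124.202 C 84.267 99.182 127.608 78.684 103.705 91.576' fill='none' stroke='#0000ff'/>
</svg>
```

1 u = 1 mm; y_m = 166.952 − y.

[1] `<path>` rectangle, #008000→score S539 F1717: (23.400,100.430) → (61.904,100.430) → (61.904,40.417) → (23.400,40.417) → (23.400,100.430) (closed)

[2] `<path>` open polyline, #008000→score S539 F1717: (67.889,111.730) → (16.690,51.546) → (82.158,133.998) → (20.448,93.653)

[3] `<circle>` circle, #008000→score S539 F1717: (109.476,121.980) → (106.438,131.329) → (98.485,137.108) → (88.655,137.108) → (80.702,131.329) → (77.664,121.980) → (80.702,112.631) → (88.655,106.852) → (98.485,106.852) → (106.438,112.631) → (109.476,121.980) (closed)

[4] `<path>` closed polygon, #008000→score S539 F1717: (62.140,120.113) → (62.956,135.601) → (11.549,125.416) → (113.694,47.665) → (62.140,120.113) (closed)

[5] `<path>` closed polygon, #ff8800→engrave S240 F4553: (75.302,54.197) → (31.246,106.614) → (93.919,81.020) → (12.366,85.864) → (75.302,54.197) (closed)

[6] `<path>` line segment, #ff8800→engrave S240 F4553: (14.193,143.031) → (44.564,72.829)

[7] `<path>` cubic bezier, #0000ff→cut S908 F884: (100.719,42.750) → (97.007,56.988) → (101.547,68.756) → (108.242,76.667) → (110.994,79.335) → (103.705,75.376)

; Generated by LaserGRBL
G21
G90
G00 X23.400 Y100.430
M3 S539
G1 X61.904 Y100.430 F1717
G1 X61.904 Y40.417 F1717
G1 X23.400 Y40.417 F1717
G1 X23.400 Y100.430 F1717
M5
G00 X67.889 Y111.730
M3 S539
G1 X16.690 Y51.546 F1717
G1 X82.158 Y133.998 F1717
G1 X20.448 Y93.653 F1717
M5
G00 X109.476 Y121.980
M3 S539
G1 X106.438 Y131.329 F1717
G1 X98.485 Y137.108 F1717
G1 X88.655 Y137.108 F1717
G1 X80.702 Y131.329 F1717
G1 X77.664 Y121.980 F1717
G1 X80.702 Y112.631 F1717
G1 X88.655 Y106.852 F1717
G1 X98.485 Y106.852 F1717
G1 X106.438 Y112.631 F1717
G1 X109.476 Y121.980 F1717
M5
G00 X62.140 Y120.113
M3 S539
G1 X62.956 Y135.601 F1717
G1 X11.549 Y125.416 F1717
G1 X113.694 Y47.665 F1717
G1 X62.140 Y120.113 F1717
M5
G00 X75.302 Y54.197
M3 S240
G1 X31.246 Y106.614 F4553
G1 X93.919 Y81.020 F4553
G1 X12.366 Y85.864 F4553
G1 X75.302 Y54.197 F4553
M5
G00 X14.193 Y143.031
M3 S240
G1 X44.564 Y72.829 F4553
M5
G00 X100.719 Y42.750
M3 S908
G1 X97.007 Y56.988 F884
G1 X101.547 Y68.756 F884
G1 X108.242 Y76.667 F884
G1 X110.994 Y79.335 F884
G1 X103.705 Y75.376 F884
M5
G00 X0.000 Y0.000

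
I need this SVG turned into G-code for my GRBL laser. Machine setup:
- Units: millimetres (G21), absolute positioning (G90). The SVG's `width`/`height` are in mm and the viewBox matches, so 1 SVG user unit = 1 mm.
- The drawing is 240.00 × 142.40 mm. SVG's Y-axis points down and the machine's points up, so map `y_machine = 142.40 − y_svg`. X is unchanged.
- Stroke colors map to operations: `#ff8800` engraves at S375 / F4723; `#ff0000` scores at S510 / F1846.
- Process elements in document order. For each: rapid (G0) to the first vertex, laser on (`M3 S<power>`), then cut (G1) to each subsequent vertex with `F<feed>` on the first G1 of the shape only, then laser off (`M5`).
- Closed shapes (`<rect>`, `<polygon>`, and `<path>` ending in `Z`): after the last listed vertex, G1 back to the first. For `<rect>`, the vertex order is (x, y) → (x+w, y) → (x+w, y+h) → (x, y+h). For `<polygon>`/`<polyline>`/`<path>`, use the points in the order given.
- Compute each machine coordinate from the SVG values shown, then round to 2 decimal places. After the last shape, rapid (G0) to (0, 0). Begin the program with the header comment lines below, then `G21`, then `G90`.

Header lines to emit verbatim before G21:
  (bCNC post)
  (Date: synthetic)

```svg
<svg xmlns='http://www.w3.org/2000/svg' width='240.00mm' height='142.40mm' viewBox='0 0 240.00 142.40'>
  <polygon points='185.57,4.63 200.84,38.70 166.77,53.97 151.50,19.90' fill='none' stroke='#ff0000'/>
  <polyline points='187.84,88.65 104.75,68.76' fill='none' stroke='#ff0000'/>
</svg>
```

(bCNC post)
(Date: synthetic)
G21
G90
G0 X185.57 Y137.77
M3 S510
G1 X200.84 Y103.70 F1846
G1 X166.77 Y88.43
G1 X151.50 Y122.50
G1 X185.57 Y137.77
M5
G0 X187.84 Y53.75
M3 S510
G1 X104.75 Y73.64 F1846
M5
G0 X0.00 Y0.00

Since the viewBox matches the mm dimensions, user units are millimetres directly. The only transform is the Y-flip y_m = 142.40 − y_svg.

Shape 1 is a regular polygon drawn with `<polygon>`. Its stroke #ff0000 means score at S510, F1846. After flipping Y the toolpath is (185.57,137.77) → (200.84,103.70) → (166.77,88.43) → (151.50,122.50) → (185.57,137.77), returning to the start.

Shape 2 is a line segment drawn with `<polyline>`. Its stroke #ff0000 means score at S510, F1846. After flipping Y the toolpath is (187.84,53.75) → (104.75,73.64).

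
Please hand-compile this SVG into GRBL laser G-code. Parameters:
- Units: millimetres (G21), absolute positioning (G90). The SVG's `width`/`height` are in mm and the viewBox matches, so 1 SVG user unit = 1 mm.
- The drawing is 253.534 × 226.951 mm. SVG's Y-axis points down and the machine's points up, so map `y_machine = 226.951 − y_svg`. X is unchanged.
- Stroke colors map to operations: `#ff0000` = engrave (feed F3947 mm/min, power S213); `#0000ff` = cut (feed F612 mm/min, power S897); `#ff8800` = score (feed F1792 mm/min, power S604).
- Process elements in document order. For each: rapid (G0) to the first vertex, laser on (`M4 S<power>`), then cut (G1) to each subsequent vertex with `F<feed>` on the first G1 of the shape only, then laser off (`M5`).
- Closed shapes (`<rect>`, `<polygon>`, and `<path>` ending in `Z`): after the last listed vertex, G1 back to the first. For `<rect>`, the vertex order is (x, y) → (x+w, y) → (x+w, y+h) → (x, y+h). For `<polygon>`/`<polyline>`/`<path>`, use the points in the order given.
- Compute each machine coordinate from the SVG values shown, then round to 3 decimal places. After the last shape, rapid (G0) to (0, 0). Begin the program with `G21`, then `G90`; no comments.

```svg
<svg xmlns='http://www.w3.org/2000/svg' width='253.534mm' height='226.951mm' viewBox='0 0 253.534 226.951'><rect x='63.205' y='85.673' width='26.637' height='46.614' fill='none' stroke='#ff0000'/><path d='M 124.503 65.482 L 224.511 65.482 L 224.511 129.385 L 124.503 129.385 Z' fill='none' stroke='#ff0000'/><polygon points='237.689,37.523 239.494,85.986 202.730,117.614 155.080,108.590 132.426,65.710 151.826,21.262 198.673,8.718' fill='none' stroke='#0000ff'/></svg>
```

G21
G90
G0 X63.205 Y141.278
M4 S213
G1 X89.842 Y141.278 F3947
G1 X89.842 Y94.664
G1 X63.205 Y94.664
G1 X63.205 Y141.278
M5
G0 X124.503 Y161.469
M4 S213
G1 X224.511 Y161.469 F3947
G1 X224.511 Y97.566
G1 X124.503 Y97.566
G1 X124.503 Y161.469
M5
G0 X237.689 Y189.428
M4 S897
G1 X239.494 Y140.965 F612
G1 X202.730 Y109.337
G1 X155.080 Y118.361
G1 X132.426 Y161.241
G1 X151.826 Y205.689
G1 X198.673 Y218.233
G1 X237.689 Y189.428
M5
G0 X0.000 Y0.000

1 u = 1 mm; y_m = 226.951 − y.

[1] `<rect>` rectangle, #ff0000→engrave S213 F3947: (63.205,141.278) → (89.842,141.278) → (89.842,94.664) → (63.205,94.664) → (63.205,141.278) (closed)

[2] `<path>` rectangle, #ff0000→engrave S213 F3947: (124.503,161.469) → (224.511,161.469) → (224.511,97.566) → (124.503,97.566) → (124.503,161.469) (closed)

[3] `<polygon>` regular polygon, #0000ff→cut S897 F612: (237.689,189.428) → (239.494,140.965) → (202.730,109.337) → (155.080,118.361) → (132.426,161.241) → (151.826,205.689) → (198.673,218.233) → (237.689,189.428) (closed)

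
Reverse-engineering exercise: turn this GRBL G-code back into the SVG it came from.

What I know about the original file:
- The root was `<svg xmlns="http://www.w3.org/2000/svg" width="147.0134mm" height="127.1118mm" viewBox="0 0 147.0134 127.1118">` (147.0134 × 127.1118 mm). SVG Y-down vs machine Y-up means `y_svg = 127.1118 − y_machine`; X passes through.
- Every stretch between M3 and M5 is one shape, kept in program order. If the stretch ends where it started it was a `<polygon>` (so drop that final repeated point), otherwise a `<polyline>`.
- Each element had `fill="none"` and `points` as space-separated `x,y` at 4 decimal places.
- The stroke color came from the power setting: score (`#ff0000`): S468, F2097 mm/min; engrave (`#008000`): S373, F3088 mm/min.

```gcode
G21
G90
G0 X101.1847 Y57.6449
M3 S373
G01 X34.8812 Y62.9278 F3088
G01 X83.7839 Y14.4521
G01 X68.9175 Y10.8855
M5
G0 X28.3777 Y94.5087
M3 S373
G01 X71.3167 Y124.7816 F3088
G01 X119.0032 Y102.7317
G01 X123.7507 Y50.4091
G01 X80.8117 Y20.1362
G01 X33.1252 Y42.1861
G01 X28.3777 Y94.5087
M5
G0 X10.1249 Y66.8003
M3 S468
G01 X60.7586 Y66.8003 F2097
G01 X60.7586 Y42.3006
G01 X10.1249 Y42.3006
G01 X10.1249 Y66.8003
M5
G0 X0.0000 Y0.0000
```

Machine Y-up, SVG Y-down with viewBox height 127.1118, so y_svg = 127.1118 − y_machine; X carries over.

Run 1: S373 ⇒ engrave layer `#008000`. The run is open, so emit a `<polyline>` with points (Y-flipped): 101.1847,69.4669 34.8812,64.1840 83.7839,112.6597 68.9175,116.2263.

Run 2: the run's S373 means `#008000` (engrave). The run returns to its start, so emit a `<polygon>` with points (Y-flipped): 28.3777,32.6031 71.3167,2.3302 119.0032,24.3801 123.7507,76.7027 80.8117,106.9756 33.1252,84.9257.

Run 3: S468 ⇒ score layer `#ff0000`. The run returns to its start, so emit a `<polygon>` with points (Y-flipped): 10.1249,60.3115 60.7586,60.3115 60.7586,84.8112 10.1249,84.8112.

<svg xmlns="http://www.w3.org/2000/svg" width="147.0134mm" height="127.1118mm" viewBox="0 0 147.0134 127.1118">
  <polyline points="101.1847,69.4669 34.8812,64.1840 83.7839,112.6597 68.9175,116.2263" fill="none" stroke="#008000"/>
  <polygon points="28.3777,32.6031 71.3167,2.3302 119.0032,24.3801 123.7507,76.7027 80.8117,106.9756 33.1252,84.9257" fill="none" stroke="#008000"/>
  <polygon points="10.1249,60.3115 60.7586,60.3115 60.7586,84.8112 10.1249,84.8112" fill="none" stroke="#ff0000"/>
</svg>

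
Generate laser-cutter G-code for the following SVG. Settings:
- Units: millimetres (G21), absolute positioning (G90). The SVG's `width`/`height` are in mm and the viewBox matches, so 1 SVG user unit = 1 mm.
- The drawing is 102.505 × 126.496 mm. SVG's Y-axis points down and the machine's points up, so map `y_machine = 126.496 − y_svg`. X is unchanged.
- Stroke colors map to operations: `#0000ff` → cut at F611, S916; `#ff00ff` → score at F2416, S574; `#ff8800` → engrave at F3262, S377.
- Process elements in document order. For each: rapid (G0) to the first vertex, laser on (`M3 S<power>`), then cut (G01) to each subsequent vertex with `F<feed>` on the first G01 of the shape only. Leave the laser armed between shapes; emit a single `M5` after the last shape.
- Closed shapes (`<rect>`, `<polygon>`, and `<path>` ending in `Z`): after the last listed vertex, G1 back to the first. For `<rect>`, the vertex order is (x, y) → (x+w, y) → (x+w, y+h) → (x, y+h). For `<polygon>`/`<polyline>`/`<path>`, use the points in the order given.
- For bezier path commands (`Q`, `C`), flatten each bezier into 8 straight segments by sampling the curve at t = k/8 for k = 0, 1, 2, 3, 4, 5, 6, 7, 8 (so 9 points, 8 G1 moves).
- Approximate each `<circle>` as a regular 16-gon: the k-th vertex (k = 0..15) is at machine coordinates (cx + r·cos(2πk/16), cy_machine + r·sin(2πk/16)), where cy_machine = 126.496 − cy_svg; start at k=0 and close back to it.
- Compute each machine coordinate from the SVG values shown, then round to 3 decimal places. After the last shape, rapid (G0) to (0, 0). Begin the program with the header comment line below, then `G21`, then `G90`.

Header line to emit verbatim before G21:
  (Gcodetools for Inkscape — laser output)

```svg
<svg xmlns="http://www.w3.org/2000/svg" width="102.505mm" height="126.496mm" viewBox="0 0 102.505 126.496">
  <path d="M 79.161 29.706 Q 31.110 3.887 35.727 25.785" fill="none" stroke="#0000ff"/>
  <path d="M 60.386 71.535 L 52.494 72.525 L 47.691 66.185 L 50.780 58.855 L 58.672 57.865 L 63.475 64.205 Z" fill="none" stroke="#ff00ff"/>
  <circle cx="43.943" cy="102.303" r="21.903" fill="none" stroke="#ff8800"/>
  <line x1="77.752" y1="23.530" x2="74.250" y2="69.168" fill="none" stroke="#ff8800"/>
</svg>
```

(Gcodetools for Inkscape — laser output)
G21
G90
G0 X79.161 Y96.790
M3 S916
G01 X67.971 Y102.499 F611
G01 X58.427 Y106.717
G01 X50.529 Y109.444
G01 X44.277 Y110.680
G01 X39.671 Y110.424
G01 X36.710 Y108.678
G01 X35.396 Y105.440
G01 X35.727 Y100.711
G0 X60.386 Y54.961
M3 S574
G01 X52.494 Y53.971 F2416
G01 X47.691 Y60.311
G01 X50.780 Y67.641
G01 X58.672 Y68.631
G01 X63.475 Y62.291
G01 X60.386 Y54.961
G0 X65.846 Y24.193
M3 S377
G01 X64.179 Y32.575 F3262
G01 X59.431 Y39.681
G01 X52.325 Y44.429
G01 X43.943 Y46.096
G01 X35.561 Y44.429
G01 X28.455 Y39.681
G01 X23.707 Y32.575
G01 X22.040 Y24.193
G01 X23.707 Y15.811
G01 X28.455 Y8.705
G01 X35.561 Y3.957
G01 X43.943 Y2.290
G01 X52.325 Y3.957
G01 X59.431 Y8.705
G01 X64.179 Y15.811
G01 X65.846 Y24.193
G0 X77.752 Y102.966
M3 S377
G01 X74.250 Y57.328 F3262
M5
G0 X0.000 Y0.000

Since the viewBox matches the mm dimensions, user units are millimetres directly. The only transform is the Y-flip y_m = 126.496 − y_svg.

Shape 1 is a quadratic bezier drawn with `<path>`. Its stroke #0000ff means cut at S916, F611. After flipping Y the toolpath is (79.161,96.790) → (67.971,102.499) → (58.427,106.717) → (50.529,109.444) → (44.277,110.680) → (39.671,110.424) → (36.710,108.678) → (35.396,105.440) → (35.727,100.711).

Shape 2 is a regular polygon drawn with `<path>`. Its stroke #ff00ff means score at S574, F2416. After flipping Y the toolpath is (60.386,54.961) → (52.494,53.971) → (47.691,60.311) → (50.780,67.641) → (58.672,68.631) → (63.475,62.291) → (60.386,54.961), returning to the start.

Shape 3 is a circle drawn with `<circle>`. Its stroke #ff8800 means engrave at S377, F3262. After flipping Y the toolpath is (65.846,24.193) → (64.179,32.575) → (59.431,39.681) → (52.325,44.429) → (43.943,46.096) → (35.561,44.429) → (28.455,39.681) → (23.707,32.575) → (22.040,24.193) → (23.707,15.811) → (28.455,8.705) → (35.561,3.957) → (43.943,2.290) → (52.325,3.957) → (59.431,8.705) → (64.179,15.811) → (65.846,24.193), returning to the start.

Shape 4 is a line segment drawn with `<line>`. Its stroke #ff8800 means engrave at S377, F3262. After flipping Y the toolpath is (77.752,102.966) → (74.250,57.328).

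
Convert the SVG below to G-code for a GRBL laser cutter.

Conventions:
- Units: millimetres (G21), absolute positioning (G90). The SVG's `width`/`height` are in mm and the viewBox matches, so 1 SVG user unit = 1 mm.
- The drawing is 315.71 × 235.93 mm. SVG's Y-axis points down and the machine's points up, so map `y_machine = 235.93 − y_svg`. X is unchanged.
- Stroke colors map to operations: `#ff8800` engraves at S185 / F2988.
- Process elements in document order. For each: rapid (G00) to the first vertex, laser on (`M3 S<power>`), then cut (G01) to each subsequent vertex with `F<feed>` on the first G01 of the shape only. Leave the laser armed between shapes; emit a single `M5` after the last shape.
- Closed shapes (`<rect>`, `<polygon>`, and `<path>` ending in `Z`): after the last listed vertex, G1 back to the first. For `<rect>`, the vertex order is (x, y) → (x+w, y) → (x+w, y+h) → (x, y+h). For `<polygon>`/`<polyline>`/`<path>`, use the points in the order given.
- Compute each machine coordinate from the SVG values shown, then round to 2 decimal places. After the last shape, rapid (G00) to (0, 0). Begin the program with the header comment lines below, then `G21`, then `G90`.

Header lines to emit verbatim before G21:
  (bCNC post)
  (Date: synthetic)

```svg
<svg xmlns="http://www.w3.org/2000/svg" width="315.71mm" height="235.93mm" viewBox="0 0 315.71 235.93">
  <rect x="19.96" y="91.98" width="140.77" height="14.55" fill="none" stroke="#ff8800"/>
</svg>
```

(bCNC post)
(Date: synthetic)
G21
G90
G00 X19.96 Y143.95
M3 S185
G01 X160.73 Y143.95 F2988
G01 X160.73 Y129.40
G01 X19.96 Y129.40
G01 X19.96 Y143.95
M5
G00 X0.00 Y0.00

Since the viewBox matches the mm dimensions, user units are millimetres directly. The only transform is the Y-flip y_m = 235.93 − y_svg.

Shape 1 is a rectangle drawn with `<rect>`. Its stroke #ff8800 means engrave at S185, F2988. After flipping Y the toolpath is (19.96,143.95) → (160.73,143.95) → (160.73,129.40) → (19.96,129.40) → (19.96,143.95), returning to the start.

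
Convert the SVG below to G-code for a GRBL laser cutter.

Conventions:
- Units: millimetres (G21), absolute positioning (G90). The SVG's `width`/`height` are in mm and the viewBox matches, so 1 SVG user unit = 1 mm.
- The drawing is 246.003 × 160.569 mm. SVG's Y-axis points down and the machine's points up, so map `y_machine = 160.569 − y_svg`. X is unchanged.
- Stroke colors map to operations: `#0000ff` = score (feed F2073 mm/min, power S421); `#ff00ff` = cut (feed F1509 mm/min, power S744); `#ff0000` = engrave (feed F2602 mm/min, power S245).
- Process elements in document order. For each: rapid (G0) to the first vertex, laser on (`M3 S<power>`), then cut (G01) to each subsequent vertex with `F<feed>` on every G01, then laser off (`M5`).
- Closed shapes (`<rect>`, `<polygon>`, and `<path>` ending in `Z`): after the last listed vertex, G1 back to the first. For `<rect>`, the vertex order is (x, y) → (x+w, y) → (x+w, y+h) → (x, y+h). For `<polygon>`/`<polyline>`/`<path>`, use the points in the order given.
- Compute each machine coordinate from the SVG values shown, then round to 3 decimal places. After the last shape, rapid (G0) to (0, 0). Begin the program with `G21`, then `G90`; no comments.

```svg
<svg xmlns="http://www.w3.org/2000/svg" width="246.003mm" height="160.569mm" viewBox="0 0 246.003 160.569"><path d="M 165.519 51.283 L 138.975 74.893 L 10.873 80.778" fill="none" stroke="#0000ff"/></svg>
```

Since the viewBox matches the mm dimensions, user units are millimetres directly. The only transform is the Y-flip y_m = 160.569 − y_svg.

Shape 1 is a open polyline drawn with `<path>`. Its stroke #0000ff means score at S421, F2073. After flipping Y the toolpath is (165.519,109.286) → (138.975,85.676) → (10.873,79.791).

G21
G90
G0 X165.519 Y109.286
M3 S421
G01 X138.975 Y85.676 F2073
G01 X10.873 Y79.791 F2073
M5
G0 X0.000 Y0.000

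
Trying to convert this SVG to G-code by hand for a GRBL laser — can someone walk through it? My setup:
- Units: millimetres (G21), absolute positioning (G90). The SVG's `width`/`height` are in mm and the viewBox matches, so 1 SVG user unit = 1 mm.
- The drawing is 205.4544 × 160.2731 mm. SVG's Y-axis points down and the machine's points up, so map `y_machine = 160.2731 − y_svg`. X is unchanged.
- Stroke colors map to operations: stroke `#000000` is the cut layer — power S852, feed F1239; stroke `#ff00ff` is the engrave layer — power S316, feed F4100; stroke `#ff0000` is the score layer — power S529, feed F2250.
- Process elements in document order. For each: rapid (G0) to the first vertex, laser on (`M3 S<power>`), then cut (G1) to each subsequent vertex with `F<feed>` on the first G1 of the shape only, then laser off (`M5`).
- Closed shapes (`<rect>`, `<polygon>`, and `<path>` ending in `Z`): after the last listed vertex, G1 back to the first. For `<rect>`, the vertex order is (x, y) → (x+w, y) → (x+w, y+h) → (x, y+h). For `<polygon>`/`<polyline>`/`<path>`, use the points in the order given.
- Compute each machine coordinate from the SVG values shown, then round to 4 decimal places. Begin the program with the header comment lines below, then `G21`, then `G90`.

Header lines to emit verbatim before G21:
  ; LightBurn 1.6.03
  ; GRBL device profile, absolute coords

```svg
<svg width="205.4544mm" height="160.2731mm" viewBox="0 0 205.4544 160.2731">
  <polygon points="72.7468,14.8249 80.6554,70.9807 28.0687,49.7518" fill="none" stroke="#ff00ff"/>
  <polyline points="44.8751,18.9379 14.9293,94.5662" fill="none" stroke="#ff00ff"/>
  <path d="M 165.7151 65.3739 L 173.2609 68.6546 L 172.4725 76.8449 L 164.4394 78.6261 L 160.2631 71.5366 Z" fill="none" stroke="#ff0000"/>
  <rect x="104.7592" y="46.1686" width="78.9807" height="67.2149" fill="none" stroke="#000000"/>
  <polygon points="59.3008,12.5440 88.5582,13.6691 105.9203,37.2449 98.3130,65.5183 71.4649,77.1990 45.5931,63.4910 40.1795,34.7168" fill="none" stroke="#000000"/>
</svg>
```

; LightBurn 1.6.03
; GRBL device profile, absolute coords
G21
G90
G0 X72.7468 Y145.4482
M3 S316
G1 X80.6554 Y89.2924 F4100
G1 X28.0687 Y110.5213
G1 X72.7468 Y145.4482
M5
G0 X44.8751 Y141.3352
M3 S316
G1 X14.9293 Y65.7069 F4100
M5
G0 X165.7151 Y94.8992
M3 S529
G1 X173.2609 Y91.6185 F2250
G1 X172.4725 Y83.4282
G1 X164.4394 Y81.6470
G1 X160.2631 Y88.7365
G1 X165.7151 Y94.8992
M5
G0 X104.7592 Y114.1045
M3 S852
G1 X183.7399 Y114.1045 F1239
G1 X183.7399 Y46.8896
G1 X104.7592 Y46.8896
G1 X104.7592 Y114.1045
M5
G0 X59.3008 Y147.7291
M3 S852
G1 X88.5582 Y146.6040 F1239
G1 X105.9203 Y123.0282
G1 X98.3130 Y94.7548
G1 X71.4649 Y83.0741
G1 X45.5931 Y96.7821
G1 X40.1795 Y125.5563
G1 X59.3008 Y147.7291
M5

Since the viewBox matches the mm dimensions, user units are millimetres directly. The only transform is the Y-flip y_m = 160.2731 − y_svg.

Shape 1 is a regular polygon drawn with `<polygon>`. Its stroke #ff00ff means engrave at S316, F4100. After flipping Y the toolpath is (72.7468,145.4482) → (80.6554,89.2924) → (28.0687,110.5213) → (72.7468,145.4482), returning to the start.

Shape 2 is a line segment drawn with `<polyline>`. Its stroke #ff00ff means engrave at S316, F4100. After flipping Y the toolpath is (44.8751,141.3352) → (14.9293,65.7069).

Shape 3 is a regular polygon drawn with `<path>`. Its stroke #ff0000 means score at S529, F2250. After flipping Y the toolpath is (165.7151,94.8992) → (173.2609,91.6185) → (172.4725,83.4282) → (164.4394,81.6470) → (160.2631,88.7365) → (165.7151,94.8992), returning to the start.

Shape 4 is a rectangle drawn with `<rect>`. Its stroke #000000 means cut at S852, F1239. After flipping Y the toolpath is (104.7592,114.1045) → (183.7399,114.1045) → (183.7399,46.8896) → (104.7592,46.8896) → (104.7592,114.1045), returning to the start.

Shape 5 is a regular polygon drawn with `<polygon>`. Its stroke #000000 means cut at S852, F1239. After flipping Y the toolpath is (59.3008,147.7291) → (88.5582,146.6040) → (105.9203,123.0282) → (98.3130,94.7548) → (71.4649,83.0741) → (45.5931,96.7821) → (40.1795,125.5563) → (59.3008,147.7291), returning to the start.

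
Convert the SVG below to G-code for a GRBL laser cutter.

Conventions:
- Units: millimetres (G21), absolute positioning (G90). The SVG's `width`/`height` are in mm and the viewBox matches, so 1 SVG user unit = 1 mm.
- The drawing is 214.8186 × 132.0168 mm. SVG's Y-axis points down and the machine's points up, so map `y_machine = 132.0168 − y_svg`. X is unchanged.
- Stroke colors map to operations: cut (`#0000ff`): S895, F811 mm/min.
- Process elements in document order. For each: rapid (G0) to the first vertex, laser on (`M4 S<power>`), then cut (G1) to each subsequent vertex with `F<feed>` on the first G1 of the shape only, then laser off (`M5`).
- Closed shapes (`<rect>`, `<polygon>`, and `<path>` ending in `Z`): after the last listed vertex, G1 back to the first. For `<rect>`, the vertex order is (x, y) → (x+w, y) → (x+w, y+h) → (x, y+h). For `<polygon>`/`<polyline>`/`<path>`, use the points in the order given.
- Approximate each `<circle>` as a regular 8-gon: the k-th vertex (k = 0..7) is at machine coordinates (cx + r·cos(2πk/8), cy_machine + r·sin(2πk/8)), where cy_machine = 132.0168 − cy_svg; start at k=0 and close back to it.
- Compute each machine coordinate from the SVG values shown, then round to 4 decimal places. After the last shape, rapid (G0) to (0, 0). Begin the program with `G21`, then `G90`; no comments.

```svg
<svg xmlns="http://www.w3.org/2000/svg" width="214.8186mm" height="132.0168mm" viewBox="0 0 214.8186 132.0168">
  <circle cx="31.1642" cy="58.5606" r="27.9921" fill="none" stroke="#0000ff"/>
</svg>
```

viewBox `0 0 214.8186 132.0168` with mm width/height → 1 unit = 1 mm. Flip: y_m = 132.0168 − y_svg.

**Shape 1** — `<circle>` circle, stroke `#0000ff` → cut (S895, F811). Machine vertices: (59.1563,73.4562) → (50.9576,93.2496) → (31.1642,101.4483) → (11.3708,93.2496) → (3.1721,73.4562) → (11.3708,53.6628) → (31.1642,45.4641) → (50.9576,53.6628) → (59.1563,73.4562). Closed: final G1 returns to the first vertex.

G21
G90
G0 X59.1563 Y73.4562
M4 S895
G1 X50.9576 Y93.2496 F811
G1 X31.1642 Y101.4483
G1 X11.3708 Y93.2496
G1 X3.1721 Y73.4562
G1 X11.3708 Y53.6628
G1 X31.1642 Y45.4641
G1 X50.9576 Y53.6628
G1 X59.1563 Y73.4562
M5
G0 X0.0000 Y0.0000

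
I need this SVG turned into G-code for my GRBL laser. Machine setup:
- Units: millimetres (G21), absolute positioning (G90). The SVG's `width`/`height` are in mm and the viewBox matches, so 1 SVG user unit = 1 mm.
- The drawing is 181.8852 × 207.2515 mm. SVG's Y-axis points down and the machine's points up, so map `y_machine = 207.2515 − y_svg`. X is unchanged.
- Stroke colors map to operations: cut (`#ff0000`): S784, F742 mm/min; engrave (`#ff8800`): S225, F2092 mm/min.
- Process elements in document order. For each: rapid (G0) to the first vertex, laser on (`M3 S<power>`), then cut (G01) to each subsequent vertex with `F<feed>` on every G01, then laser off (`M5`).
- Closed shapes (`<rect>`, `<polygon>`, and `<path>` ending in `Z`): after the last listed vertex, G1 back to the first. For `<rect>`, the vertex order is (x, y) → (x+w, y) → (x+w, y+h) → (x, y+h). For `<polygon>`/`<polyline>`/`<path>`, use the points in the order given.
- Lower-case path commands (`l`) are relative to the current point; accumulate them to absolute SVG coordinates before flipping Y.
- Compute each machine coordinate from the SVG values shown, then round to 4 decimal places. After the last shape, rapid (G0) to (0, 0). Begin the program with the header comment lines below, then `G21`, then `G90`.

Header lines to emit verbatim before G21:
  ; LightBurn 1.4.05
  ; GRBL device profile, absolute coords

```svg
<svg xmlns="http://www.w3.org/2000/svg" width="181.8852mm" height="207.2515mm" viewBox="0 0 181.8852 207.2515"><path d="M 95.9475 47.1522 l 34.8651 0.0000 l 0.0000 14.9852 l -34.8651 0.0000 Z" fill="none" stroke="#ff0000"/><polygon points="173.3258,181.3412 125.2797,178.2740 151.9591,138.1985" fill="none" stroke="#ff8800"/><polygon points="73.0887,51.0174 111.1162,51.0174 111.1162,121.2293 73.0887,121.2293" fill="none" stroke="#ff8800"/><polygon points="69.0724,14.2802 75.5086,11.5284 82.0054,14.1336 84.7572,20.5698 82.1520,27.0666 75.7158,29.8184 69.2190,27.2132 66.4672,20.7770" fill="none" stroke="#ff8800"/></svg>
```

; LightBurn 1.4.05
; GRBL device profile, absolute coords
G21
G90
G0 X95.9475 Y160.0993
M3 S784
G01 X130.8126 Y160.0993 F742
G01 X130.8126 Y145.1141 F742
G01 X95.9475 Y145.1141 F742
G01 X95.9475 Y160.0993 F742
M5
G0 X173.3258 Y25.9103
M3 S225
G01 X125.2797 Y28.9775 F2092
G01 X151.9591 Y69.0530 F2092
G01 X173.3258 Y25.9103 F2092
M5
G0 X73.0887 Y156.2341
M3 S225
G01 X111.1162 Y156.2341 F2092
G01 X111.1162 Y86.0222 F2092
G01 X73.0887 Y86.0222 F2092
G01 X73.0887 Y156.2341 F2092
M5
G0 X69.0724 Y192.9713
M3 S225
G01 X75.5086 Y195.7231 F2092
G01 X82.0054 Y193.1179 F2092
G01 X84.7572 Y186.6817 F2092
G01 X82.1520 Y180.1849 F2092
G01 X75.7158 Y177.4331 F2092
G01 X69.2190 Y180.0383 F2092
G01 X66.4672 Y186.4745 F2092
G01 X69.0724 Y192.9713 F2092
M5
G0 X0.0000 Y0.0000

viewBox `0 0 181.8852 207.2515` with mm width/height → 1 unit = 1 mm. Flip: y_m = 207.2515 − y_svg.

**Shape 1** — `<path>` rectangle, stroke `#ff0000` → cut (S784, F742). Machine vertices: (95.9475,160.0993) → (130.8126,160.0993) → (130.8126,145.1141) → (95.9475,145.1141) → (95.9475,160.0993). Closed: final G1 returns to the first vertex.

**Shape 2** — `<polygon>` regular polygon, stroke `#ff8800` → engrave (S225, F2092). Machine vertices: (173.3258,25.9103) → (125.2797,28.9775) → (151.9591,69.0530) → (173.3258,25.9103). Closed: final G1 returns to the first vertex.

**Shape 3** — `<polygon>` rectangle, stroke `#ff8800` → engrave (S225, F2092). Machine vertices: (73.0887,156.2341) → (111.1162,156.2341) → (111.1162,86.0222) → (73.0887,86.0222) → (73.0887,156.2341). Closed: final G1 returns to the first vertex.

**Shape 4** — `<polygon>` regular polygon, stroke `#ff8800` → engrave (S225, F2092). Machine vertices: (69.0724,192.9713) → (75.5086,195.7231) → (82.0054,193.1179) → (84.7572,186.6817) → (82.1520,180.1849) → (75.7158,177.4331) → (69.2190,180.0383) → (66.4672,186.4745) → (69.0724,192.9713). Closed: final G1 returns to the first vertex.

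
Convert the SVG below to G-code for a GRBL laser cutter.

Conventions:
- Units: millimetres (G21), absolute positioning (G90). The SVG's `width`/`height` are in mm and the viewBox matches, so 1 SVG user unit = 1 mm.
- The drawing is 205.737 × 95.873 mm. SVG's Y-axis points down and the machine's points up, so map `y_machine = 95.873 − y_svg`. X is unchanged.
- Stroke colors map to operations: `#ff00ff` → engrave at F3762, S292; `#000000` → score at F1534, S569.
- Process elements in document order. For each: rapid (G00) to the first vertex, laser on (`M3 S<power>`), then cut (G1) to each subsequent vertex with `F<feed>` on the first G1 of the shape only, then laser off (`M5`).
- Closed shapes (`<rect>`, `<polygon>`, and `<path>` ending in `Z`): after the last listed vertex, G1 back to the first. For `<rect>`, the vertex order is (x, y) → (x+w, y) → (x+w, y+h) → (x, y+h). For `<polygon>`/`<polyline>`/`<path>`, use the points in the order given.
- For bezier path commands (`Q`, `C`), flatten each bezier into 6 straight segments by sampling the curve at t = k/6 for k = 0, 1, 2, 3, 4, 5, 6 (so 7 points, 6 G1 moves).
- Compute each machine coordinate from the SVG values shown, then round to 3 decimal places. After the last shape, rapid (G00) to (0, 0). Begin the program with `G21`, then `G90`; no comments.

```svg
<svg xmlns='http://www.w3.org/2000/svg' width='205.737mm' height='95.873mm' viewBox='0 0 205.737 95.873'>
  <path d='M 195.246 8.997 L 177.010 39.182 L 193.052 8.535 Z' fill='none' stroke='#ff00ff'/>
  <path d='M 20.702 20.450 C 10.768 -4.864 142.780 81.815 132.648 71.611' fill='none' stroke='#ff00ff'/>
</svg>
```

G21
G90
G00 X195.246 Y86.876
M3 S292
G1 X177.010 Y56.691 F3762
G1 X193.052 Y87.338
G1 X195.246 Y86.876
M5
G00 X20.702 Y75.423
M3 S292
G1 X26.249 Y79.714 F3762
G1 X47.561 Y71.142
G1 X76.749 Y55.509
G1 X105.921 Y38.616
G1 X127.184 Y26.267
G1 X132.648 Y24.262
M5
G00 X0.000 Y0.000

1 u = 1 mm; y_m = 95.873 − y.

[1] `<path>` closed polygon, #ff00ff→engrave S292 F3762: (195.246,86.876) → (177.010,56.691) → (193.052,87.338) → (195.246,86.876) (closed)

[2] `<path>` cubic bezier, #ff00ff→engrave S292 F3762: (20.702,75.423) → (26.249,79.714) → (47.561,71.142) → (76.749,55.509) → (105.921,38.616) → (127.184,26.267) → (132.648,24.262)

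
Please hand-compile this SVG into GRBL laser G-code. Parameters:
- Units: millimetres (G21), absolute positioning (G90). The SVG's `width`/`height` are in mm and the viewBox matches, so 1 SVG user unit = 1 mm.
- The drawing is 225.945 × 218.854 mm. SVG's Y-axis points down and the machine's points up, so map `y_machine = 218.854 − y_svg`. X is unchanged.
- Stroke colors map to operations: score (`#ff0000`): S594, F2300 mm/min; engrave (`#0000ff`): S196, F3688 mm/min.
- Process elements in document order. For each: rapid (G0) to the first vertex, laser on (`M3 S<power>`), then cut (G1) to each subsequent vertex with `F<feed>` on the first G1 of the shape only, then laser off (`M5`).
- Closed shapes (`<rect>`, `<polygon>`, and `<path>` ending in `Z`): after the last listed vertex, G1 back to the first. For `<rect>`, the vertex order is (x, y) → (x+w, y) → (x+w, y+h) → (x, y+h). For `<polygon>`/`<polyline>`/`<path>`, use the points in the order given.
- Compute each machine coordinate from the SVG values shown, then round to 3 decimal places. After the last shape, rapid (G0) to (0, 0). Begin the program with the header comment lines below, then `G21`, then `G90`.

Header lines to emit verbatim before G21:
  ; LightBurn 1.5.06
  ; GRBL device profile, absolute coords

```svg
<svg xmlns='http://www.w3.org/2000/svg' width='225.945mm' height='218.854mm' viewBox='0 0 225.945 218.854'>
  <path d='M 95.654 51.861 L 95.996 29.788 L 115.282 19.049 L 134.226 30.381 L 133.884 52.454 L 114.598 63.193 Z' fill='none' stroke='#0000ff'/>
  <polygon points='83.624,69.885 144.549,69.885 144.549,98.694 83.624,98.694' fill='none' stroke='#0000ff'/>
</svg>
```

1 u = 1 mm; y_m = 218.854 − y.

[1] `<path>` regular polygon, #0000ff→engrave S196 F3688: (95.654,166.993) → (95.996,189.066) → (115.282,199.805) → (134.226,188.473) → (133.884,166.400) → (114.598,155.661) → (95.654,166.993) (closed)

[2] `<polygon>` rectangle, #0000ff→engrave S196 F3688: (83.624,148.969) → (144.549,148.969) → (144.549,120.160) → (83.624,120.160) → (83.624,148.969) (closed)

; LightBurn 1.5.06
; GRBL device profile, absolute coords
G21
G90
G0 X95.654 Y166.993
M3 S196
G1 X95.996 Y189.066 F3688
G1 X115.282 Y199.805
G1 X134.226 Y188.473
G1 X133.884 Y166.400
G1 X114.598 Y155.661
G1 X95.654 Y166.993
M5
G0 X83.624 Y148.969
M3 S196
G1 X144.549 Y148.969 F3688
G1 X144.549 Y120.160
G1 X83.624 Y120.160
G1 X83.624 Y148.969
M5
G0 X0.000 Y0.000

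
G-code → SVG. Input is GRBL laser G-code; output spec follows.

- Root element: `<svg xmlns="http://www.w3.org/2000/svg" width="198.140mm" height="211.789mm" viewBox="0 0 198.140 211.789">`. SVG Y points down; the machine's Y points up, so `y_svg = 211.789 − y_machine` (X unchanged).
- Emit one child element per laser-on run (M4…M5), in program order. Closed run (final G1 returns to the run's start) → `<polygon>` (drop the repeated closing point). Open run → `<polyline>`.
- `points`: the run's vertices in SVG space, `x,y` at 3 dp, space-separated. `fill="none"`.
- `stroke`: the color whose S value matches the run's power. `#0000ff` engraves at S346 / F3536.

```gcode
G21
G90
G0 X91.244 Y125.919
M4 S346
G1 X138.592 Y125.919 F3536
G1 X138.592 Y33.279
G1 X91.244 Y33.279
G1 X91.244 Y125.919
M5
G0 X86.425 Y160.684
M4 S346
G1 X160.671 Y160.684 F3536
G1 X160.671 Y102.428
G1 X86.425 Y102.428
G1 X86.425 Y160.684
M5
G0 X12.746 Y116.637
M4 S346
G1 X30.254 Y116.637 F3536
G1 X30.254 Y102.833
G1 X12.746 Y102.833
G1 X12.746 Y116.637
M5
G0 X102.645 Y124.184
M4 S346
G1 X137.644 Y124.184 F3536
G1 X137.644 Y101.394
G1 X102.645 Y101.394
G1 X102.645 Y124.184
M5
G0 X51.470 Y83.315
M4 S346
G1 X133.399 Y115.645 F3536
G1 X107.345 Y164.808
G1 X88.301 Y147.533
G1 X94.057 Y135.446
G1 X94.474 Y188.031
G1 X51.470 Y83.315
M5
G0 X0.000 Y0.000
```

<svg xmlns="http://www.w3.org/2000/svg" width="198.140mm" height="211.789mm" viewBox="0 0 198.140 211.789">
  <polygon points="91.244,85.870 138.592,85.870 138.592,178.510 91.244,178.510" fill="none" stroke="#0000ff"/>
  <polygon points="86.425,51.105 160.671,51.105 160.671,109.361 86.425,109.361" fill="none" stroke="#0000ff"/>
  <polygon points="12.746,95.152 30.254,95.152 30.254,108.956 12.746,108.956" fill="none" stroke="#0000ff"/>
  <polygon points="102.645,87.605 137.644,87.605 137.644,110.395 102.645,110.395" fill="none" stroke="#0000ff"/>
  <polygon points="51.470,128.474 133.399,96.144 107.345,46.981 88.301,64.256 94.057,76.343 94.474,23.758" fill="none" stroke="#0000ff"/>
</svg>

y_svg = 211.789 − y_m. Every run uses S346, so all elements get stroke `#0000ff` (engrave).

[1] closed run; points: 91.244,85.870 138.592,85.870 138.592,178.510 91.244,178.510

[2] closed run; points: 86.425,51.105 160.671,51.105 160.671,109.361 86.425,109.361

[3] closed run; points: 12.746,95.152 30.254,95.152 30.254,108.956 12.746,108.956

[4] closed run; points: 102.645,87.605 137.644,87.605 137.644,110.395 102.645,110.395

[5] closed run; points: 51.470,128.474 133.399,96.144 107.345,46.981 88.301,64.256 94.057,76.343 94.474,23.758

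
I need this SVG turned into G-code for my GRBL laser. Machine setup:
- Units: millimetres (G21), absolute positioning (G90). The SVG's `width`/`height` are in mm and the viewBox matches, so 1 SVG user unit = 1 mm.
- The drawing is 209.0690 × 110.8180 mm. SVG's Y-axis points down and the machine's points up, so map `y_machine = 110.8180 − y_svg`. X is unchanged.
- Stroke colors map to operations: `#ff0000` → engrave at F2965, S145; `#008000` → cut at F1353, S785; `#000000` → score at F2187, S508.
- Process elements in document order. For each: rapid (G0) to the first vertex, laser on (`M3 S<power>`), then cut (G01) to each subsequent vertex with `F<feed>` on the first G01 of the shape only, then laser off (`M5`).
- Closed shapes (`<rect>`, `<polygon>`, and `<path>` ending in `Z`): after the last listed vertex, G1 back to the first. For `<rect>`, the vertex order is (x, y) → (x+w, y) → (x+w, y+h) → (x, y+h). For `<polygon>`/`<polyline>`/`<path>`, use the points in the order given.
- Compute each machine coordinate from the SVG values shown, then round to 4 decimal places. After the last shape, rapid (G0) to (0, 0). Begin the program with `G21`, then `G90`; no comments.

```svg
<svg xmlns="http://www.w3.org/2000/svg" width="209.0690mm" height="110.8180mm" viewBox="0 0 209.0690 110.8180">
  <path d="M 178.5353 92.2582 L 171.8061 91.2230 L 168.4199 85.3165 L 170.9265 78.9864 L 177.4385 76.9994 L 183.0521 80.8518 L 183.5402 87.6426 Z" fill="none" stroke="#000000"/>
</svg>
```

G21
G90
G0 X178.5353 Y18.5598
M3 S508
G01 X171.8061 Y19.5950 F2187
G01 X168.4199 Y25.5015
G01 X170.9265 Y31.8316
G01 X177.4385 Y33.8186
G01 X183.0521 Y29.9662
G01 X183.5402 Y23.1754
G01 X178.5353 Y18.5598
M5
G0 X0.0000 Y0.0000

Since the viewBox matches the mm dimensions, user units are millimetres directly. The only transform is the Y-flip y_m = 110.8180 − y_svg.

Shape 1 is a regular polygon drawn with `<path>`. Its stroke #000000 means score at S508, F2187. After flipping Y the toolpath is (178.5353,18.5598) → (171.8061,19.5950) → (168.4199,25.5015) → (170.9265,31.8316) → (177.4385,33.8186) → (183.0521,29.9662) → (183.5402,23.1754) → (178.5353,18.5598), returning to the start.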